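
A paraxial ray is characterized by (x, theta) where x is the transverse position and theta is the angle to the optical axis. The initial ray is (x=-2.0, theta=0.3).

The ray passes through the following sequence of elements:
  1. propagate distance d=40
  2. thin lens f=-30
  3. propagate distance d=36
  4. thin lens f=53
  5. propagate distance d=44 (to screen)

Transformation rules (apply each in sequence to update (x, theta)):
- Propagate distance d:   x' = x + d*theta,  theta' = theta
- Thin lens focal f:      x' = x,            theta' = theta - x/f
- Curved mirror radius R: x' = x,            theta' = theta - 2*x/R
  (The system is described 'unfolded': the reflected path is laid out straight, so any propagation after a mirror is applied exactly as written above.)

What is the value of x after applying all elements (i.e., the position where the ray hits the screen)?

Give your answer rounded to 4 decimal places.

Initial: x=-2.0000 theta=0.3000
After 1 (propagate distance d=40): x=10.0000 theta=0.3000
After 2 (thin lens f=-30): x=10.0000 theta=19/30 (≈0.6333)
After 3 (propagate distance d=36): x=32.8000 theta=19/30 (≈0.6333)
After 4 (thin lens f=53): x=32.8000 theta=23/1590 (≈0.0145)
After 5 (propagate distance d=44 (to screen)): x=26582/795 (≈33.4365) theta=23/1590 (≈0.0145)
Rounded to 4 decimal places: x = 33.4365

Answer: 33.4365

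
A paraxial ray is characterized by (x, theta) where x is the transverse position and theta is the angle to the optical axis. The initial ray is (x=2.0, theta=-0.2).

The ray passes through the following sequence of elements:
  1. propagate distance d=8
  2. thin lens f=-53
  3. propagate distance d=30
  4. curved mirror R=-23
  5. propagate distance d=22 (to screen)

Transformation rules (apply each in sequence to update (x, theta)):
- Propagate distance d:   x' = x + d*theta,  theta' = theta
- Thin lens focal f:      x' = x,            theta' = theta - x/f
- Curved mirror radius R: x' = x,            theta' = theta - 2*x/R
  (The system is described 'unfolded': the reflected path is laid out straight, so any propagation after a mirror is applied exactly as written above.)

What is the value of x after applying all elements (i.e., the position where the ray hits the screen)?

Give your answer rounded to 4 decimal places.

Answer: -19.8874

Derivation:
Initial: x=2.0000 theta=-0.2000
After 1 (propagate distance d=8): x=0.4000 theta=-0.2000
After 2 (thin lens f=-53): x=0.4000 theta=-51/265 (≈-0.1925)
After 3 (propagate distance d=30): x=-1424/265 (≈-5.3736) theta=-51/265 (≈-0.1925)
After 4 (curved mirror R=-23): x=-1424/265 (≈-5.3736) theta=-4021/6095 (≈-0.6597)
After 5 (propagate distance d=22 (to screen)): x=-121214/6095 (≈-19.8874) theta=-4021/6095 (≈-0.6597)
Rounded to 4 decimal places: x = -19.8874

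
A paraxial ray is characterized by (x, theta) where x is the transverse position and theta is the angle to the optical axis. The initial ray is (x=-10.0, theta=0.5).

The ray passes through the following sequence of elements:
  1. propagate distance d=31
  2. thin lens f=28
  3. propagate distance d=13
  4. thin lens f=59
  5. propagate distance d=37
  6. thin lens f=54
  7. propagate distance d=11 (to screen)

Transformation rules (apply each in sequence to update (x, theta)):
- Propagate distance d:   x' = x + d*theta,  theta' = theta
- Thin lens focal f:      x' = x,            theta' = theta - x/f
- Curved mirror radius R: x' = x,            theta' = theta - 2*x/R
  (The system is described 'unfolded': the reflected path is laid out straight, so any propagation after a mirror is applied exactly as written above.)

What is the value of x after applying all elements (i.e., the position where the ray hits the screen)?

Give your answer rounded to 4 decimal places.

Initial: x=-10.0000 theta=0.5000
After 1 (propagate distance d=31): x=5.5000 theta=0.5000
After 2 (thin lens f=28): x=5.5000 theta=17/56 (≈0.3036)
After 3 (propagate distance d=13): x=529/56 (≈9.4464) theta=17/56 (≈0.3036)
After 4 (thin lens f=59): x=529/56 (≈9.4464) theta=237/1652 (≈0.1435)
After 5 (propagate distance d=37): x=48749/3304 (≈14.7545) theta=237/1652 (≈0.1435)
After 6 (thin lens f=54): x=48749/3304 (≈14.7545) theta=-23153/178416 (≈-0.1298)
After 7 (propagate distance d=11 (to screen)): x=2377763/178416 (≈13.3271) theta=-23153/178416 (≈-0.1298)
Rounded to 4 decimal places: x = 13.3271

Answer: 13.3271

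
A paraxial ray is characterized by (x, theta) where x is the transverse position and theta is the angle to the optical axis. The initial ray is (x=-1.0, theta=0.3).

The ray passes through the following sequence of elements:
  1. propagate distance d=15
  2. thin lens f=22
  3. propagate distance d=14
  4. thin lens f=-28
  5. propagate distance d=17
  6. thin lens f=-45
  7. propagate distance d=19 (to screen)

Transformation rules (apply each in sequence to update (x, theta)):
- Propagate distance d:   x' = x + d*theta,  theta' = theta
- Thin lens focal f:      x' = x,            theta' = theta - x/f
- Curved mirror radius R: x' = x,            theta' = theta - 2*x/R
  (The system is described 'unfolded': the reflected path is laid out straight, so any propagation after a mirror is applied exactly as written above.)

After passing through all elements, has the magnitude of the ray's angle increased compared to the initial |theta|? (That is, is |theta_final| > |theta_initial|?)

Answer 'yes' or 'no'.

Answer: yes

Derivation:
Initial: x=-1.0000 theta=0.3000
After 1 (propagate distance d=15): x=3.5000 theta=0.3000
After 2 (thin lens f=22): x=3.5000 theta=31/220 (≈0.1409)
After 3 (propagate distance d=14): x=301/55 (≈5.4727) theta=31/220 (≈0.1409)
After 4 (thin lens f=-28): x=301/55 (≈5.4727) theta=37/110 (≈0.3364)
After 5 (propagate distance d=17): x=1231/110 (≈11.1909) theta=37/110 (≈0.3364)
After 6 (thin lens f=-45): x=1231/110 (≈11.1909) theta=1448/2475 (≈0.5851)
After 7 (propagate distance d=19 (to screen)): x=110419/4950 (≈22.3069) theta=1448/2475 (≈0.5851)
|theta_initial|=0.3000 |theta_final|=1448/2475 (≈0.5851) -> increased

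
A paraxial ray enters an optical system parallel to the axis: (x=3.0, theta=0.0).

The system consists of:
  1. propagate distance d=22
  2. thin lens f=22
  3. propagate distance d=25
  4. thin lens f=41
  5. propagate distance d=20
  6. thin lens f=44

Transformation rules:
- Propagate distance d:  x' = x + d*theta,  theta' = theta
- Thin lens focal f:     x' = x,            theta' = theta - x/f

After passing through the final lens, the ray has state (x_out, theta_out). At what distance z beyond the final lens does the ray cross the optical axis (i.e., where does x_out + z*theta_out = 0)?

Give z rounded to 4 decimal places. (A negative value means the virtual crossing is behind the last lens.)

Answer: -49.2421

Derivation:
Initial: x=3.0000 theta=0.0000
After 1 (propagate distance d=22): x=3.0000 theta=0.0000
After 2 (thin lens f=22): x=3.0000 theta=-3/22 (≈-0.1364)
After 3 (propagate distance d=25): x=-9/22 (≈-0.4091) theta=-3/22 (≈-0.1364)
After 4 (thin lens f=41): x=-9/22 (≈-0.4091) theta=-57/451 (≈-0.1264)
After 5 (propagate distance d=20): x=-2649/902 (≈-2.9368) theta=-57/451 (≈-0.1264)
After 6 (thin lens f=44): x=-2649/902 (≈-2.9368) theta=-2367/39688 (≈-0.0596)
z_focus = -x_out/theta_out = -(-2649/902)/(-2367/39688) = -38852/789 ≈ -49.2421
Rounded to 4 decimal places: z = -49.2421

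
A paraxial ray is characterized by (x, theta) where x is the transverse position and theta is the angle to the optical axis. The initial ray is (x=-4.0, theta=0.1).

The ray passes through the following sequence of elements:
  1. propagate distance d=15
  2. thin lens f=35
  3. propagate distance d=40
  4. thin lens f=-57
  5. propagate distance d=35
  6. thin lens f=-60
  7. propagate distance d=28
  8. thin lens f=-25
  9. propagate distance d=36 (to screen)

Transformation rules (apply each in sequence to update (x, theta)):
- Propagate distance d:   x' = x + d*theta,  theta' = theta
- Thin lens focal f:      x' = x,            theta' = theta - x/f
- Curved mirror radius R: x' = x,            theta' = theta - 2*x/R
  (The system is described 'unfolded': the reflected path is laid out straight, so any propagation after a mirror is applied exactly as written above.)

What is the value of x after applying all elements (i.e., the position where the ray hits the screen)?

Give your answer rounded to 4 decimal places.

Initial: x=-4.0000 theta=0.1000
After 1 (propagate distance d=15): x=-2.5000 theta=0.1000
After 2 (thin lens f=35): x=-2.5000 theta=6/35 (≈0.1714)
After 3 (propagate distance d=40): x=61/14 (≈4.3571) theta=6/35 (≈0.1714)
After 4 (thin lens f=-57): x=61/14 (≈4.3571) theta=989/3990 (≈0.2479)
After 5 (propagate distance d=35): x=5200/399 (≈13.0326) theta=989/3990 (≈0.2479)
After 6 (thin lens f=-60): x=5200/399 (≈13.0326) theta=293/630 (≈0.4651)
After 7 (propagate distance d=28): x=155938/5985 (≈26.0548) theta=293/630 (≈0.4651)
After 8 (thin lens f=-25): x=155938/5985 (≈26.0548) theta=451051/299250 (≈1.5073)
After 9 (propagate distance d=36 (to screen)): x=12017368/149625 (≈80.3166) theta=451051/299250 (≈1.5073)
Rounded to 4 decimal places: x = 80.3166

Answer: 80.3166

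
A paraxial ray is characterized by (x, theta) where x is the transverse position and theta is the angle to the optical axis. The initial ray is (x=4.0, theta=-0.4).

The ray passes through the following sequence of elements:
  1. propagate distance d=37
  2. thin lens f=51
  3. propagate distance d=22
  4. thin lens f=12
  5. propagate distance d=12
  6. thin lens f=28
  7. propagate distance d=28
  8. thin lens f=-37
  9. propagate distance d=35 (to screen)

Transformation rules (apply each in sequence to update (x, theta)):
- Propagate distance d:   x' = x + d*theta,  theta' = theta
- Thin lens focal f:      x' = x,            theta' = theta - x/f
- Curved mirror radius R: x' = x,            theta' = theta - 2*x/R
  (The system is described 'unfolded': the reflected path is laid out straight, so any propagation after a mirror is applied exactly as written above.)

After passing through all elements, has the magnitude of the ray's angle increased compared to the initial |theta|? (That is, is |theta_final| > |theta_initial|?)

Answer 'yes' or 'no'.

Answer: yes

Derivation:
Initial: x=4.0000 theta=-0.4000
After 1 (propagate distance d=37): x=-10.8000 theta=-0.4000
After 2 (thin lens f=51): x=-10.8000 theta=-16/85 (≈-0.1882)
After 3 (propagate distance d=22): x=-254/17 (≈-14.9412) theta=-16/85 (≈-0.1882)
After 4 (thin lens f=12): x=-254/17 (≈-14.9412) theta=539/510 (≈1.0569)
After 5 (propagate distance d=12): x=-192/85 (≈-2.2588) theta=539/510 (≈1.0569)
After 6 (thin lens f=28): x=-192/85 (≈-2.2588) theta=4061/3570 (≈1.1375)
After 7 (propagate distance d=28): x=7546/255 (≈29.5922) theta=4061/3570 (≈1.1375)
After 8 (thin lens f=-37): x=7546/255 (≈29.5922) theta=15053/7770 (≈1.9373)
After 9 (propagate distance d=35 (to screen)): x=1837909/18870 (≈97.3985) theta=15053/7770 (≈1.9373)
|theta_initial|=0.4000 |theta_final|=15053/7770 (≈1.9373) -> increased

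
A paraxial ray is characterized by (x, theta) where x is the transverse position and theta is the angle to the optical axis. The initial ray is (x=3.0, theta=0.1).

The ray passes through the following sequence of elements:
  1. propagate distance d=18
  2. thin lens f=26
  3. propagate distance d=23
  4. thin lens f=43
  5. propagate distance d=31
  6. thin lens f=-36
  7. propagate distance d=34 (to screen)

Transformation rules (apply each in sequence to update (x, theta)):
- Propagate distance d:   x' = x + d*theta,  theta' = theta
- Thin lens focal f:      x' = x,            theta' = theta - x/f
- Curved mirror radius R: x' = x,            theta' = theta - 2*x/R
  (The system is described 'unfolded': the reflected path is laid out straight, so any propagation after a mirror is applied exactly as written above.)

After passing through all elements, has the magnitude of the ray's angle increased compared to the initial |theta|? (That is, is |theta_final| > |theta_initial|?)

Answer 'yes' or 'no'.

Answer: yes

Derivation:
Initial: x=3.0000 theta=0.1000
After 1 (propagate distance d=18): x=4.8000 theta=0.1000
After 2 (thin lens f=26): x=4.8000 theta=-11/130 (≈-0.0846)
After 3 (propagate distance d=23): x=371/130 (≈2.8538) theta=-11/130 (≈-0.0846)
After 4 (thin lens f=43): x=371/130 (≈2.8538) theta=-422/2795 (≈-0.1510)
After 5 (propagate distance d=31): x=-10211/5590 (≈-1.8267) theta=-422/2795 (≈-0.1510)
After 6 (thin lens f=-36): x=-10211/5590 (≈-1.8267) theta=-8119/40248 (≈-0.2017)
After 7 (propagate distance d=34 (to screen)): x=-873913/100620 (≈-8.6853) theta=-8119/40248 (≈-0.2017)
|theta_initial|=0.1000 |theta_final|=8119/40248 (≈0.2017) -> increased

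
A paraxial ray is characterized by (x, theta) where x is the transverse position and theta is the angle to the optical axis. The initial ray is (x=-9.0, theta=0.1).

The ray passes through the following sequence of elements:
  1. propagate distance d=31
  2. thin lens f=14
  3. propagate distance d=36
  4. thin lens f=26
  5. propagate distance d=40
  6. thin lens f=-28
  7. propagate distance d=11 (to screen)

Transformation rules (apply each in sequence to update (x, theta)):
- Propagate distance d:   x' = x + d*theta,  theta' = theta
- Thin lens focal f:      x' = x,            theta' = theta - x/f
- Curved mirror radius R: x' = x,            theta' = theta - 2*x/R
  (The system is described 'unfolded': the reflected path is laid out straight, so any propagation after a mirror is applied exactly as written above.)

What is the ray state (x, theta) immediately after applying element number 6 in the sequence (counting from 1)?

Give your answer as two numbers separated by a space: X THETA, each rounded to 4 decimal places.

Initial: x=-9.0000 theta=0.1000
After 1 (propagate distance d=31): x=-5.9000 theta=0.1000
After 2 (thin lens f=14): x=-5.9000 theta=73/140 (≈0.5214)
After 3 (propagate distance d=36): x=901/70 (≈12.8714) theta=73/140 (≈0.5214)
After 4 (thin lens f=26): x=901/70 (≈12.8714) theta=12/455 (≈0.0264)
After 5 (propagate distance d=40): x=12673/910 (≈13.9264) theta=12/455 (≈0.0264)
After 6 (thin lens f=-28): x=12673/910 (≈13.9264) theta=2669/5096 (≈0.5237)
Rounded to 4 decimal places: x = 13.9264, theta = 0.5237

Answer: 13.9264 0.5237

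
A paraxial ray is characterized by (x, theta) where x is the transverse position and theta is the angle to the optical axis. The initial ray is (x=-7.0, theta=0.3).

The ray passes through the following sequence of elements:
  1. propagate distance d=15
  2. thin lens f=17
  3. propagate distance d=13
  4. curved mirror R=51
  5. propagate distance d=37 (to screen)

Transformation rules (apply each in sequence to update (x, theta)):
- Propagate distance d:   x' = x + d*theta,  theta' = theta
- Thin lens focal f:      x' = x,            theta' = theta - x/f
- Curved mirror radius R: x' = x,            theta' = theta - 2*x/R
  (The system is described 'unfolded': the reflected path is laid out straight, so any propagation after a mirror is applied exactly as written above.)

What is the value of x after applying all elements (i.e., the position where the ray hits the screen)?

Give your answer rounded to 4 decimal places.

Answer: 15.0476

Derivation:
Initial: x=-7.0000 theta=0.3000
After 1 (propagate distance d=15): x=-2.5000 theta=0.3000
After 2 (thin lens f=17): x=-2.5000 theta=38/85 (≈0.4471)
After 3 (propagate distance d=13): x=563/170 (≈3.3118) theta=38/85 (≈0.4471)
After 4 (curved mirror R=51): x=563/170 (≈3.3118) theta=275/867 (≈0.3172)
After 5 (propagate distance d=37 (to screen)): x=130463/8670 (≈15.0476) theta=275/867 (≈0.3172)
Rounded to 4 decimal places: x = 15.0476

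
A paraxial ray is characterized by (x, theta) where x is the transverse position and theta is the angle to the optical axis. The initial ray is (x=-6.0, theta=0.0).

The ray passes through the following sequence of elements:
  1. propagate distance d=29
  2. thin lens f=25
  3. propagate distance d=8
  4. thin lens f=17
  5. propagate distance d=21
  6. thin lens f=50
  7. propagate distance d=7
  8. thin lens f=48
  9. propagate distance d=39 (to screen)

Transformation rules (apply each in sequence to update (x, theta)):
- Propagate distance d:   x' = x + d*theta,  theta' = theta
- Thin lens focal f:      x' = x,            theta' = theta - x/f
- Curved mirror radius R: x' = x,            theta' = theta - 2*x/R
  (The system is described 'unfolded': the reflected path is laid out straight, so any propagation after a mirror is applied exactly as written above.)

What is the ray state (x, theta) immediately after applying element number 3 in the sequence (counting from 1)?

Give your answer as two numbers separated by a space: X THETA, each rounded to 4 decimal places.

Answer: -4.0800 0.2400

Derivation:
Initial: x=-6.0000 theta=0.0000
After 1 (propagate distance d=29): x=-6.0000 theta=0.0000
After 2 (thin lens f=25): x=-6.0000 theta=0.2400
After 3 (propagate distance d=8): x=-4.0800 theta=0.2400
Rounded to 4 decimal places: x = -4.0800, theta = 0.2400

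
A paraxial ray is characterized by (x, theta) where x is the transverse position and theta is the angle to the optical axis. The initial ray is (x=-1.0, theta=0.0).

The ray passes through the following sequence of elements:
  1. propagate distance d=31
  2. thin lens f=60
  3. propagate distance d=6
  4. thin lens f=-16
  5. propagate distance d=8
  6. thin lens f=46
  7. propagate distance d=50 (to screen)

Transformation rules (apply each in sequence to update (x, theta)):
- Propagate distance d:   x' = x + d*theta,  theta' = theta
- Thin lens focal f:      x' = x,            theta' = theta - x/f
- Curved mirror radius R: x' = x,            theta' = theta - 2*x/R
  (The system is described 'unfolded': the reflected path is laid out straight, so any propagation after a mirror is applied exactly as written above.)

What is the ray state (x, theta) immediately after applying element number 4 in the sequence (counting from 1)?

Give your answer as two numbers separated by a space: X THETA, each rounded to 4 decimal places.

Answer: -0.9000 -0.0396

Derivation:
Initial: x=-1.0000 theta=0.0000
After 1 (propagate distance d=31): x=-1.0000 theta=0.0000
After 2 (thin lens f=60): x=-1.0000 theta=1/60 (≈0.0167)
After 3 (propagate distance d=6): x=-0.9000 theta=1/60 (≈0.0167)
After 4 (thin lens f=-16): x=-0.9000 theta=-19/480 (≈-0.0396)
Rounded to 4 decimal places: x = -0.9000, theta = -0.0396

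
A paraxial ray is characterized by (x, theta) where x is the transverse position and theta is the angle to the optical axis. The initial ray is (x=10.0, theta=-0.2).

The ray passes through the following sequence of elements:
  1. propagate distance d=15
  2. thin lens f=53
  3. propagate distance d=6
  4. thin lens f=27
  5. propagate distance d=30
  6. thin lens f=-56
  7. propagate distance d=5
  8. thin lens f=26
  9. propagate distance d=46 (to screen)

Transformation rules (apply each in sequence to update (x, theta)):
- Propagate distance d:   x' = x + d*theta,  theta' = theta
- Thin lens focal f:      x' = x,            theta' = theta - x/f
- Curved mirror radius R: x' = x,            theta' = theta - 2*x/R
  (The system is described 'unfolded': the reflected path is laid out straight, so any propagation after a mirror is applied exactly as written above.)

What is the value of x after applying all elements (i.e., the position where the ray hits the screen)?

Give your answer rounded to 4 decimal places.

Answer: -21.6429

Derivation:
Initial: x=10.0000 theta=-0.2000
After 1 (propagate distance d=15): x=7.0000 theta=-0.2000
After 2 (thin lens f=53): x=7.0000 theta=-88/265 (≈-0.3321)
After 3 (propagate distance d=6): x=1327/265 (≈5.0075) theta=-88/265 (≈-0.3321)
After 4 (thin lens f=27): x=1327/265 (≈5.0075) theta=-3703/7155 (≈-0.5175)
After 5 (propagate distance d=30): x=-25087/2385 (≈-10.5187) theta=-3703/7155 (≈-0.5175)
After 6 (thin lens f=-56): x=-25087/2385 (≈-10.5187) theta=-282629/400680 (≈-0.7054)
After 7 (propagate distance d=5): x=-5627761/400680 (≈-14.0455) theta=-282629/400680 (≈-0.7054)
After 8 (thin lens f=26): x=-5627761/400680 (≈-14.0455) theta=-27311/165360 (≈-0.1652)
After 9 (propagate distance d=46 (to screen)): x=-28183633/1302210 (≈-21.6429) theta=-27311/165360 (≈-0.1652)
Rounded to 4 decimal places: x = -21.6429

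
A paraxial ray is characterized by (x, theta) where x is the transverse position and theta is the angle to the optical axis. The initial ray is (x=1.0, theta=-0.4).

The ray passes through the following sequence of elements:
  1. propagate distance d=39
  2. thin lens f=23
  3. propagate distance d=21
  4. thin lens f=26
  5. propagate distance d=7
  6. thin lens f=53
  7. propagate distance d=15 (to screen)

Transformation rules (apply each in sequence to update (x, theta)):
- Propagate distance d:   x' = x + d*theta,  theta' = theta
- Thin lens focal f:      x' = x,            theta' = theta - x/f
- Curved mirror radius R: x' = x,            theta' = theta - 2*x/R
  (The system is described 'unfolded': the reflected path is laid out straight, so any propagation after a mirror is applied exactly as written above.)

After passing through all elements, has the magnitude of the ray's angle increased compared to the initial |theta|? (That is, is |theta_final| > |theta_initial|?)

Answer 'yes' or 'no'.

Initial: x=1.0000 theta=-0.4000
After 1 (propagate distance d=39): x=-14.6000 theta=-0.4000
After 2 (thin lens f=23): x=-14.6000 theta=27/115 (≈0.2348)
After 3 (propagate distance d=21): x=-1112/115 (≈-9.6696) theta=27/115 (≈0.2348)
After 4 (thin lens f=26): x=-1112/115 (≈-9.6696) theta=907/1495 (≈0.6067)
After 5 (propagate distance d=7): x=-8107/1495 (≈-5.4227) theta=907/1495 (≈0.6067)
After 6 (thin lens f=53): x=-8107/1495 (≈-5.4227) theta=56178/79235 (≈0.7090)
After 7 (propagate distance d=15 (to screen)): x=412999/79235 (≈5.2123) theta=56178/79235 (≈0.7090)
|theta_initial|=0.4000 |theta_final|=56178/79235 (≈0.7090) -> increased

Answer: yes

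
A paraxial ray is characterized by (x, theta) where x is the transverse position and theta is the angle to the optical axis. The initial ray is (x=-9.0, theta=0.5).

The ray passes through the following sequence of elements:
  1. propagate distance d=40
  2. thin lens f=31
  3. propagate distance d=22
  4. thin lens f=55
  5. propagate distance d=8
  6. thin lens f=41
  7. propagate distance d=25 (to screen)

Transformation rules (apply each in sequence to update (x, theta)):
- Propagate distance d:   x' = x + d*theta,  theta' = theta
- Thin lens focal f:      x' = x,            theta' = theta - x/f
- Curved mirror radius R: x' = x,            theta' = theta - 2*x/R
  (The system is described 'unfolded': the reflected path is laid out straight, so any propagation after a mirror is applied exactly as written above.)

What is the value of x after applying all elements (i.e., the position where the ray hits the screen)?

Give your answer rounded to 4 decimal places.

Initial: x=-9.0000 theta=0.5000
After 1 (propagate distance d=40): x=11.0000 theta=0.5000
After 2 (thin lens f=31): x=11.0000 theta=9/62 (≈0.1452)
After 3 (propagate distance d=22): x=440/31 (≈14.1935) theta=9/62 (≈0.1452)
After 4 (thin lens f=55): x=440/31 (≈14.1935) theta=-7/62 (≈-0.1129)
After 5 (propagate distance d=8): x=412/31 (≈13.2903) theta=-7/62 (≈-0.1129)
After 6 (thin lens f=41): x=412/31 (≈13.2903) theta=-1111/2542 (≈-0.4371)
After 7 (propagate distance d=25 (to screen)): x=6009/2542 (≈2.3639) theta=-1111/2542 (≈-0.4371)
Rounded to 4 decimal places: x = 2.3639

Answer: 2.3639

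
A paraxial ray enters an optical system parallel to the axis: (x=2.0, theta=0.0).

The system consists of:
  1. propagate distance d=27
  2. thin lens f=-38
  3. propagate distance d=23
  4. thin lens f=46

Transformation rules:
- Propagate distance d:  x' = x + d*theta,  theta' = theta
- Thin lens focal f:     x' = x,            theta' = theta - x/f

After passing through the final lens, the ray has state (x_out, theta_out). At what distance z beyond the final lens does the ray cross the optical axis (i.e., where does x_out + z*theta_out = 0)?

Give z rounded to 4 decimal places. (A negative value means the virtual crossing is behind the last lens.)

Initial: x=2.0000 theta=0.0000
After 1 (propagate distance d=27): x=2.0000 theta=0.0000
After 2 (thin lens f=-38): x=2.0000 theta=1/19 (≈0.0526)
After 3 (propagate distance d=23): x=61/19 (≈3.2105) theta=1/19 (≈0.0526)
After 4 (thin lens f=46): x=61/19 (≈3.2105) theta=-15/874 (≈-0.0172)
z_focus = -x_out/theta_out = -(61/19)/(-15/874) = 2806/15 ≈ 187.0667
Rounded to 4 decimal places: z = 187.0667

Answer: 187.0667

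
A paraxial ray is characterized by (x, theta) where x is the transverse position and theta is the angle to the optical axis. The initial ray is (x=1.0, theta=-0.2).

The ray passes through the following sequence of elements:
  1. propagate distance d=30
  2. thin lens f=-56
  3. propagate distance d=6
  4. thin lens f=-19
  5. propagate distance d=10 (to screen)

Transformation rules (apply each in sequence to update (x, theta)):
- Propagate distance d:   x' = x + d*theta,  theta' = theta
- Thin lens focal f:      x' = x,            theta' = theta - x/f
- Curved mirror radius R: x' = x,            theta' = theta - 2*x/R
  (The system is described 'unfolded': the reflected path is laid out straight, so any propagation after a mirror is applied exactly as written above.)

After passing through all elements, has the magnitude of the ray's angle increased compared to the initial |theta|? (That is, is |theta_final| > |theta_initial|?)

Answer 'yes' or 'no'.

Answer: yes

Derivation:
Initial: x=1.0000 theta=-0.2000
After 1 (propagate distance d=30): x=-5.0000 theta=-0.2000
After 2 (thin lens f=-56): x=-5.0000 theta=-81/280 (≈-0.2893)
After 3 (propagate distance d=6): x=-943/140 (≈-6.7357) theta=-81/280 (≈-0.2893)
After 4 (thin lens f=-19): x=-943/140 (≈-6.7357) theta=-685/1064 (≈-0.6438)
After 5 (propagate distance d=10 (to screen)): x=-2503/190 (≈-13.1737) theta=-685/1064 (≈-0.6438)
|theta_initial|=0.2000 |theta_final|=685/1064 (≈0.6438) -> increased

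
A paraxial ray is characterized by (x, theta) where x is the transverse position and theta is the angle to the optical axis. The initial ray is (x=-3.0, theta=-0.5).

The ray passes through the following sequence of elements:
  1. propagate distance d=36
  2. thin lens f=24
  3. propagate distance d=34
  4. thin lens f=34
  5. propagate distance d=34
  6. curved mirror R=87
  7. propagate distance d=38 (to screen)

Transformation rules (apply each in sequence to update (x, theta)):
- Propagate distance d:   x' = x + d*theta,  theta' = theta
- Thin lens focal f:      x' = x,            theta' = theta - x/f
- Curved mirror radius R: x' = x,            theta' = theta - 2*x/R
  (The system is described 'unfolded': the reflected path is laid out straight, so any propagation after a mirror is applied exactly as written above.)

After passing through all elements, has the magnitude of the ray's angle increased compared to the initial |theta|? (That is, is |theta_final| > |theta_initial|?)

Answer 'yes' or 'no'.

Initial: x=-3.0000 theta=-0.5000
After 1 (propagate distance d=36): x=-21.0000 theta=-0.5000
After 2 (thin lens f=24): x=-21.0000 theta=0.3750
After 3 (propagate distance d=34): x=-8.2500 theta=0.3750
After 4 (thin lens f=34): x=-8.2500 theta=21/34 (≈0.6176)
After 5 (propagate distance d=34): x=12.7500 theta=21/34 (≈0.6176)
After 6 (curved mirror R=87): x=12.7500 theta=160/493 (≈0.3245)
After 7 (propagate distance d=38 (to screen)): x=49463/1972 (≈25.0827) theta=160/493 (≈0.3245)
|theta_initial|=0.5000 |theta_final|=160/493 (≈0.3245) -> not increased

Answer: no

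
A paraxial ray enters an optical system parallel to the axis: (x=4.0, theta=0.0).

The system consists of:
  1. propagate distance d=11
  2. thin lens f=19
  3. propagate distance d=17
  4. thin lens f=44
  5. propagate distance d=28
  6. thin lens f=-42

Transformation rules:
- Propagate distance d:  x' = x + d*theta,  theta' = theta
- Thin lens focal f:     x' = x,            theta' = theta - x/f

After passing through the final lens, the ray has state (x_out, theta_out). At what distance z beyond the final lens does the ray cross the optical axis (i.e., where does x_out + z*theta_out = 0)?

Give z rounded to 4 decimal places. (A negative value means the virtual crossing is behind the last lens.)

Initial: x=4.0000 theta=0.0000
After 1 (propagate distance d=11): x=4.0000 theta=0.0000
After 2 (thin lens f=19): x=4.0000 theta=-4/19 (≈-0.2105)
After 3 (propagate distance d=17): x=8/19 (≈0.4211) theta=-4/19 (≈-0.2105)
After 4 (thin lens f=44): x=8/19 (≈0.4211) theta=-46/209 (≈-0.2201)
After 5 (propagate distance d=28): x=-1200/209 (≈-5.7416) theta=-46/209 (≈-0.2201)
After 6 (thin lens f=-42): x=-1200/209 (≈-5.7416) theta=-522/1463 (≈-0.3568)
z_focus = -x_out/theta_out = -(-1200/209)/(-522/1463) = -1400/87 ≈ -16.0920
Rounded to 4 decimal places: z = -16.0920

Answer: -16.0920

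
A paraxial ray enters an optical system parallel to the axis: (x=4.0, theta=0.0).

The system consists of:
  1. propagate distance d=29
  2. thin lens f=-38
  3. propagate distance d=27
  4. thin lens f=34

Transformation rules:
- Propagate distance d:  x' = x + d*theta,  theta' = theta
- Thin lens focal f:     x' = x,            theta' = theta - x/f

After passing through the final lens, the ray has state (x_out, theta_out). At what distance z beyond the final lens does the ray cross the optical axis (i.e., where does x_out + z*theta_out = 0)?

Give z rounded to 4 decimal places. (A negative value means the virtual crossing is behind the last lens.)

Initial: x=4.0000 theta=0.0000
After 1 (propagate distance d=29): x=4.0000 theta=0.0000
After 2 (thin lens f=-38): x=4.0000 theta=2/19 (≈0.1053)
After 3 (propagate distance d=27): x=130/19 (≈6.8421) theta=2/19 (≈0.1053)
After 4 (thin lens f=34): x=130/19 (≈6.8421) theta=-31/323 (≈-0.0960)
z_focus = -x_out/theta_out = -(130/19)/(-31/323) = 2210/31 ≈ 71.2903
Rounded to 4 decimal places: z = 71.2903

Answer: 71.2903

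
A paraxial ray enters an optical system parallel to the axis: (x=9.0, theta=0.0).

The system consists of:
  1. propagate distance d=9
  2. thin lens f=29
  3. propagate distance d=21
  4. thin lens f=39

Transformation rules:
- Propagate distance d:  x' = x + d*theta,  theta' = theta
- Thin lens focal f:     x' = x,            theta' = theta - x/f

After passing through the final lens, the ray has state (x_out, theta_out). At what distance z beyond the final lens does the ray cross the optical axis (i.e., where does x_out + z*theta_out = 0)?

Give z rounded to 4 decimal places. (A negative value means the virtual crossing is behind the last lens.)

Initial: x=9.0000 theta=0.0000
After 1 (propagate distance d=9): x=9.0000 theta=0.0000
After 2 (thin lens f=29): x=9.0000 theta=-9/29 (≈-0.3103)
After 3 (propagate distance d=21): x=72/29 (≈2.4828) theta=-9/29 (≈-0.3103)
After 4 (thin lens f=39): x=72/29 (≈2.4828) theta=-141/377 (≈-0.3740)
z_focus = -x_out/theta_out = -(72/29)/(-141/377) = 312/47 ≈ 6.6383
Rounded to 4 decimal places: z = 6.6383

Answer: 6.6383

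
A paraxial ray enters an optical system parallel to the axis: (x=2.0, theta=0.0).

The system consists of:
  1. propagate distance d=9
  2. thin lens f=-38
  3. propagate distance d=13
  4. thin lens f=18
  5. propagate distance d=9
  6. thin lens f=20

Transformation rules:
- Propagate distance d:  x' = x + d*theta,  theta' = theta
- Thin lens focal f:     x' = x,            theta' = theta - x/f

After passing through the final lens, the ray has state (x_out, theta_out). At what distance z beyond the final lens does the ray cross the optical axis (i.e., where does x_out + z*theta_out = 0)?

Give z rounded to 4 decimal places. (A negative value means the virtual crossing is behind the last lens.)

Initial: x=2.0000 theta=0.0000
After 1 (propagate distance d=9): x=2.0000 theta=0.0000
After 2 (thin lens f=-38): x=2.0000 theta=1/19 (≈0.0526)
After 3 (propagate distance d=13): x=51/19 (≈2.6842) theta=1/19 (≈0.0526)
After 4 (thin lens f=18): x=51/19 (≈2.6842) theta=-11/114 (≈-0.0965)
After 5 (propagate distance d=9): x=69/38 (≈1.8158) theta=-11/114 (≈-0.0965)
After 6 (thin lens f=20): x=69/38 (≈1.8158) theta=-427/2280 (≈-0.1873)
z_focus = -x_out/theta_out = -(69/38)/(-427/2280) = 4140/427 ≈ 9.6956
Rounded to 4 decimal places: z = 9.6956

Answer: 9.6956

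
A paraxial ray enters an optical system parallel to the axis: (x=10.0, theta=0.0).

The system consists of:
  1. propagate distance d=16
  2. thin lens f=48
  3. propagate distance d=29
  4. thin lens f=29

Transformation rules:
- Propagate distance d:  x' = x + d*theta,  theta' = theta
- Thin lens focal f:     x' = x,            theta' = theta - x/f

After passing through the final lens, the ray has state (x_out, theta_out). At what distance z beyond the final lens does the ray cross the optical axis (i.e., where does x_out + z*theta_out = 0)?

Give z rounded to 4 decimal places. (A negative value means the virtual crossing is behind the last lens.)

Answer: 11.4792

Derivation:
Initial: x=10.0000 theta=0.0000
After 1 (propagate distance d=16): x=10.0000 theta=0.0000
After 2 (thin lens f=48): x=10.0000 theta=-5/24 (≈-0.2083)
After 3 (propagate distance d=29): x=95/24 (≈3.9583) theta=-5/24 (≈-0.2083)
After 4 (thin lens f=29): x=95/24 (≈3.9583) theta=-10/29 (≈-0.3448)
z_focus = -x_out/theta_out = -(95/24)/(-10/29) = 551/48 ≈ 11.4792
Rounded to 4 decimal places: z = 11.4792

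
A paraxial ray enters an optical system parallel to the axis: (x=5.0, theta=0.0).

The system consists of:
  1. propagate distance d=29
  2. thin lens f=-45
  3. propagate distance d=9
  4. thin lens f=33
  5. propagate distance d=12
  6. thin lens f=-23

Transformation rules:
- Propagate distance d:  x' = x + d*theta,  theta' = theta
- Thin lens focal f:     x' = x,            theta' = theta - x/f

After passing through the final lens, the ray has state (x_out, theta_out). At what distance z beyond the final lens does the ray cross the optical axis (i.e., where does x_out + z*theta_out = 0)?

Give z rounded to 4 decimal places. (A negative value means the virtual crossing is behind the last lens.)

Answer: -33.6103

Derivation:
Initial: x=5.0000 theta=0.0000
After 1 (propagate distance d=29): x=5.0000 theta=0.0000
After 2 (thin lens f=-45): x=5.0000 theta=1/9 (≈0.1111)
After 3 (propagate distance d=9): x=6.0000 theta=1/9 (≈0.1111)
After 4 (thin lens f=33): x=6.0000 theta=-7/99 (≈-0.0707)
After 5 (propagate distance d=12): x=170/33 (≈5.1515) theta=-7/99 (≈-0.0707)
After 6 (thin lens f=-23): x=170/33 (≈5.1515) theta=349/2277 (≈0.1533)
z_focus = -x_out/theta_out = -(170/33)/(349/2277) = -11730/349 ≈ -33.6103
Rounded to 4 decimal places: z = -33.6103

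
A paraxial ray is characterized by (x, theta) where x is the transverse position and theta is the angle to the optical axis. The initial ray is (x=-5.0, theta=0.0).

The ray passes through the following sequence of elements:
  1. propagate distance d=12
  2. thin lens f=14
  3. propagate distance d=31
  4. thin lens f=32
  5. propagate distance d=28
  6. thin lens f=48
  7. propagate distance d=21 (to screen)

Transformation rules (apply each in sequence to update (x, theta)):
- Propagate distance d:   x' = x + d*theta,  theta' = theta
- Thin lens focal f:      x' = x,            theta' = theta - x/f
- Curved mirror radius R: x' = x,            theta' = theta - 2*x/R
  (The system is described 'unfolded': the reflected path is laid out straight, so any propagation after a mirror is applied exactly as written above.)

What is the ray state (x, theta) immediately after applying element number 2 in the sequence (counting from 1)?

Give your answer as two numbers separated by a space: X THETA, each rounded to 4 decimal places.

Answer: -5.0000 0.3571

Derivation:
Initial: x=-5.0000 theta=0.0000
After 1 (propagate distance d=12): x=-5.0000 theta=0.0000
After 2 (thin lens f=14): x=-5.0000 theta=5/14 (≈0.3571)
Rounded to 4 decimal places: x = -5.0000, theta = 0.3571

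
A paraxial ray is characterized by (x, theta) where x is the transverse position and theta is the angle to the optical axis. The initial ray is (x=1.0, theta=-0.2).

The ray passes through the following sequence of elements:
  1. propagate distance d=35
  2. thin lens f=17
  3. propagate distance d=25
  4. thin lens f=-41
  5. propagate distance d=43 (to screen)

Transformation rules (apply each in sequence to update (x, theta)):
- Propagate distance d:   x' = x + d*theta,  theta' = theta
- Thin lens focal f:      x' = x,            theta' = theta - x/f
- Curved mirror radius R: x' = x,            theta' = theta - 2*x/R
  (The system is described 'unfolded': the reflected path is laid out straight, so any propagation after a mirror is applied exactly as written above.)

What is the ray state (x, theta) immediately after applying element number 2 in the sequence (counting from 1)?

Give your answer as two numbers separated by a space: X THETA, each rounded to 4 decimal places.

Answer: -6.0000 0.1529

Derivation:
Initial: x=1.0000 theta=-0.2000
After 1 (propagate distance d=35): x=-6.0000 theta=-0.2000
After 2 (thin lens f=17): x=-6.0000 theta=13/85 (≈0.1529)
Rounded to 4 decimal places: x = -6.0000, theta = 0.1529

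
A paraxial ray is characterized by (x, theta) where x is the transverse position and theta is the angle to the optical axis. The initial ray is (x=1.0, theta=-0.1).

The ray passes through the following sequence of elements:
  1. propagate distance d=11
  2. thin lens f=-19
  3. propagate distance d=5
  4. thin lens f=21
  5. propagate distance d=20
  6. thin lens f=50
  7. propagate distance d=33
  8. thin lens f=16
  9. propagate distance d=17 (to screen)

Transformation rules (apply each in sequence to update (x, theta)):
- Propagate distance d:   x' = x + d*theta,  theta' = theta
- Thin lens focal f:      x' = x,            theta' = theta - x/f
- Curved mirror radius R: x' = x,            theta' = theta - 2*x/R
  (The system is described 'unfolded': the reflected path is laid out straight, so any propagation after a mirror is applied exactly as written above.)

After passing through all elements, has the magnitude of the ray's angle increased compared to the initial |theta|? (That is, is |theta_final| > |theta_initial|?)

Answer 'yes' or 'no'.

Initial: x=1.0000 theta=-0.1000
After 1 (propagate distance d=11): x=-0.1000 theta=-0.1000
After 2 (thin lens f=-19): x=-0.1000 theta=-2/19 (≈-0.1053)
After 3 (propagate distance d=5): x=-119/190 (≈-0.6263) theta=-2/19 (≈-0.1053)
After 4 (thin lens f=21): x=-119/190 (≈-0.6263) theta=-43/570 (≈-0.0754)
After 5 (propagate distance d=20): x=-1217/570 (≈-2.1351) theta=-43/570 (≈-0.0754)
After 6 (thin lens f=50): x=-1217/570 (≈-2.1351) theta=-311/9500 (≈-0.0327)
After 7 (propagate distance d=33): x=-91639/28500 (≈-3.2154) theta=-311/9500 (≈-0.0327)
After 8 (thin lens f=16): x=-91639/28500 (≈-3.2154) theta=76711/456000 (≈0.1682)
After 9 (propagate distance d=17 (to screen)): x=-162137/456000 (≈-0.3556) theta=76711/456000 (≈0.1682)
|theta_initial|=0.1000 |theta_final|=76711/456000 (≈0.1682) -> increased

Answer: yes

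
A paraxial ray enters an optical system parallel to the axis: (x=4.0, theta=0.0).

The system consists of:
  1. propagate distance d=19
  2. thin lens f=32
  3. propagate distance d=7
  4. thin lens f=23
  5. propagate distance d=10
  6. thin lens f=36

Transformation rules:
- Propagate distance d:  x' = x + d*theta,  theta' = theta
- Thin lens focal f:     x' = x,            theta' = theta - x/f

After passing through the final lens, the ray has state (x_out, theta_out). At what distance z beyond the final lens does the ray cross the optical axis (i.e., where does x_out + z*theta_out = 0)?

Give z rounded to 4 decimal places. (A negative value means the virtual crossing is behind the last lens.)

Answer: 1.8760

Derivation:
Initial: x=4.0000 theta=0.0000
After 1 (propagate distance d=19): x=4.0000 theta=0.0000
After 2 (thin lens f=32): x=4.0000 theta=-0.1250
After 3 (propagate distance d=7): x=3.1250 theta=-0.1250
After 4 (thin lens f=23): x=3.1250 theta=-6/23 (≈-0.2609)
After 5 (propagate distance d=10): x=95/184 (≈0.5163) theta=-6/23 (≈-0.2609)
After 6 (thin lens f=36): x=95/184 (≈0.5163) theta=-1823/6624 (≈-0.2752)
z_focus = -x_out/theta_out = -(95/184)/(-1823/6624) = 3420/1823 ≈ 1.8760
Rounded to 4 decimal places: z = 1.8760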